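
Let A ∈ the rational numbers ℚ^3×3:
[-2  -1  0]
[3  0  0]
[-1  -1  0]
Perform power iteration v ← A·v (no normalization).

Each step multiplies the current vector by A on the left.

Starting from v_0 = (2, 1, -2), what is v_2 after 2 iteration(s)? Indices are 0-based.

v_2 = (4, -15, -1)

v_0 = (2, 1, -2).
v_1 = A·v_0 = (-5, 6, -3).
v_2 = A·v_1 = (4, -15, -1).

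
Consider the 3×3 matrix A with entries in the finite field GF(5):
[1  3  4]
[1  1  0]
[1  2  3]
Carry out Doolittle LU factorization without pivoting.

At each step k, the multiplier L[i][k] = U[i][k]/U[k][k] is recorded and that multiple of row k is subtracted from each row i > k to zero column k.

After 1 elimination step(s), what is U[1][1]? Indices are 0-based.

U[1][1] = 3

[col 0] pivot 1
  R1 -= 1*R0 → (0, 3, 1)  (L[1][0] := 1)
  R2 -= 1*R0 → (0, 4, 4)  (L[2][0] := 1)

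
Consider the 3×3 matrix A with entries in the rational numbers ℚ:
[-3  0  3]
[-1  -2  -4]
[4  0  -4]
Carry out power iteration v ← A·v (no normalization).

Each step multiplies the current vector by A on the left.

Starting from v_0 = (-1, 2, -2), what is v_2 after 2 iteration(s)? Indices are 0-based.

v_0 = (-1, 2, -2).
v_1 = A·v_0 = (-3, 5, 4).
v_2 = A·v_1 = (21, -23, -28).

v_2 = (21, -23, -28)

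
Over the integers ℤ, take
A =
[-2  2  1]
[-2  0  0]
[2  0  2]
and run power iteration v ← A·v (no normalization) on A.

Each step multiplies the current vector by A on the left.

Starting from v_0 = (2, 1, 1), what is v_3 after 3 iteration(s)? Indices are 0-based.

v_3 = (14, 0, 20)

v_0 = (2, 1, 1).
v_1 = A·v_0 = (-1, -4, 6).
v_2 = A·v_1 = (0, 2, 10).
v_3 = A·v_2 = (14, 0, 20).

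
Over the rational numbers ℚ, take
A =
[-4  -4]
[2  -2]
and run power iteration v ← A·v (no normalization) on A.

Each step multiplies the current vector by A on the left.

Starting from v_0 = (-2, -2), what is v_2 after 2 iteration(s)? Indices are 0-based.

v_0 = (-2, -2).
v_1 = A·v_0 = (16, 0).
v_2 = A·v_1 = (-64, 32).

v_2 = (-64, 32)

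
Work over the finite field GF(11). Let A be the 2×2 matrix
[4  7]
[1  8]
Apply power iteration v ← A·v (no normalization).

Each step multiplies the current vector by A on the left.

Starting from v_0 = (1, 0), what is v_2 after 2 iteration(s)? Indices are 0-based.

v_2 = (1, 1)

v_0 = (1, 0).
v_1 = A·v_0 = (4, 1).
v_2 = A·v_1 = (1, 1).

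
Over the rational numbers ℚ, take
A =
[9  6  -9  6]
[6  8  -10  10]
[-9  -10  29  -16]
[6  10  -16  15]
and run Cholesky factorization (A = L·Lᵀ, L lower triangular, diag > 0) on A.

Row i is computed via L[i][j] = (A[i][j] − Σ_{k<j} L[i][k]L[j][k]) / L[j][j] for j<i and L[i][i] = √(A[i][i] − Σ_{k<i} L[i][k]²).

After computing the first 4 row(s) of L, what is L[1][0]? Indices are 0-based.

L[1][0] = 2

Step 1: L[0][0] = √(9) = 3.
  L[1][0] = (6) / L[0][0] = 2.
Step 2: L[1][1] = √(4) = 2.
  L[2][0] = (-9) / L[0][0] = -3.
  L[2][1] = (-4) / L[1][1] = -2.
Step 3: L[2][2] = √(16) = 4.
  L[3][0] = (6) / L[0][0] = 2.
  L[3][1] = (6) / L[1][1] = 3.
  L[3][2] = (-4) / L[2][2] = -1.
Step 4: L[3][3] = √(1) = 1.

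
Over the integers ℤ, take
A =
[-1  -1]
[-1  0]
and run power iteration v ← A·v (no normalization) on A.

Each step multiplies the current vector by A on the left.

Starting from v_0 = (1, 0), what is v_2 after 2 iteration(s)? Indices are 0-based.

v_0 = (1, 0).
v_1 = A·v_0 = (-1, -1).
v_2 = A·v_1 = (2, 1).

v_2 = (2, 1)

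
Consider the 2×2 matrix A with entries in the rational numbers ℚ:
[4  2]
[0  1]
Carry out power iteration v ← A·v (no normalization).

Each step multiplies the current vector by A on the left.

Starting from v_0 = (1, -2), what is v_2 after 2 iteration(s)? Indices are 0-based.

v_2 = (-4, -2)

v_0 = (1, -2).
v_1 = A·v_0 = (0, -2).
v_2 = A·v_1 = (-4, -2).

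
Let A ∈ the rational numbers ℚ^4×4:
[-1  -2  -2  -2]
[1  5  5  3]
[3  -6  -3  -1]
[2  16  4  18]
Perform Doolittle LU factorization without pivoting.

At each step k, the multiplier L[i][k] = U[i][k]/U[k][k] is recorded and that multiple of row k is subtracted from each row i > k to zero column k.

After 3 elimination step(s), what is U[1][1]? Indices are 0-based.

U[1][1] = 3

Step 1: pivot at (0,0) is -1.
  row1 ← row1 − (-1)·row0  ⇒  L[1][0]=-1, U row1=(0, 3, 3, 1)
  row2 ← row2 − (-3)·row0  ⇒  L[2][0]=-3, U row2=(0, -12, -9, -7)
  row3 ← row3 − (-2)·row0  ⇒  L[3][0]=-2, U row3=(0, 12, 0, 14)
Step 2: pivot at (1,1) is 3.
  row2 ← row2 − (-4)·row1  ⇒  L[2][1]=-4, U row2=(0, 0, 3, -3)
  row3 ← row3 − (4)·row1  ⇒  L[3][1]=4, U row3=(0, 0, -12, 10)
Step 3: pivot at (2,2) is 3.
  row3 ← row3 − (-4)·row2  ⇒  L[3][2]=-4, U row3=(0, 0, 0, -2)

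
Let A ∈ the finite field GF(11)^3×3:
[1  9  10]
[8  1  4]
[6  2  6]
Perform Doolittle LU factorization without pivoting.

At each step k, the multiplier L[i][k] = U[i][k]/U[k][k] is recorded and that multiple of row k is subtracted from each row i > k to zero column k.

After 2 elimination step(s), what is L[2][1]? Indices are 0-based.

Step 1: pivot at (0,0) is 1.
  row1 ← row1 − (8)·row0  ⇒  L[1][0]=8, U row1=(0, 6, 1)
  row2 ← row2 − (6)·row0  ⇒  L[2][0]=6, U row2=(0, 3, 1)
Step 2: pivot at (1,1) is 6.
  row2 ← row2 − (6)·row1  ⇒  L[2][1]=6, U row2=(0, 0, 6)

L[2][1] = 6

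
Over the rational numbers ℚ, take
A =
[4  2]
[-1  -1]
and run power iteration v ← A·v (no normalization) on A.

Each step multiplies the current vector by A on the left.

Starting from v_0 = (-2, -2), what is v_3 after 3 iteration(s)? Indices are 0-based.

v_0 = (-2, -2).
v_1 = A·v_0 = (-12, 4).
v_2 = A·v_1 = (-40, 8).
v_3 = A·v_2 = (-144, 32).

v_3 = (-144, 32)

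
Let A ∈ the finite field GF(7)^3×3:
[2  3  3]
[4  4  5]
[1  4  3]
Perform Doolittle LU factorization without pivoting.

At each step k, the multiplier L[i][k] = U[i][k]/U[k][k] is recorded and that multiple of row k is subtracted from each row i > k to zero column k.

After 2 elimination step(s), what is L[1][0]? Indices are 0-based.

k=0: U[0][0]=2
  eliminate (1,0): mult=2, new row 1: (0, 5, 6); set L[1][0]=2
  eliminate (2,0): mult=4, new row 2: (0, 6, 5); set L[2][0]=4
k=1: U[1][1]=5
  eliminate (2,1): mult=4, new row 2: (0, 0, 2); set L[2][1]=4

L[1][0] = 2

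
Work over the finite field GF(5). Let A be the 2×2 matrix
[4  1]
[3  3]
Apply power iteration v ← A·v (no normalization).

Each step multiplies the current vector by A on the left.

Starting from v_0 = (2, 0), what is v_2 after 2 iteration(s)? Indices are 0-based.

v_0 = (2, 0).
v_1 = A·v_0 = (3, 1).
v_2 = A·v_1 = (3, 2).

v_2 = (3, 2)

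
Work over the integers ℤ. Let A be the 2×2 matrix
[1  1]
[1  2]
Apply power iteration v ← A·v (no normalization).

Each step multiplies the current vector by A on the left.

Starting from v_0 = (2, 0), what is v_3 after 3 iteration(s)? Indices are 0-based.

v_0 = (2, 0).
v_1 = A·v_0 = (2, 2).
v_2 = A·v_1 = (4, 6).
v_3 = A·v_2 = (10, 16).

v_3 = (10, 16)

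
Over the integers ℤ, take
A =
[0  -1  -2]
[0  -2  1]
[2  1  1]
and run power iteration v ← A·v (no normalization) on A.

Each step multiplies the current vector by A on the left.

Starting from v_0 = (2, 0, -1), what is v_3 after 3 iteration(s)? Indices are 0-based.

v_3 = (-17, -4, 1)

v_0 = (2, 0, -1).
v_1 = A·v_0 = (2, -1, 3).
v_2 = A·v_1 = (-5, 5, 6).
v_3 = A·v_2 = (-17, -4, 1).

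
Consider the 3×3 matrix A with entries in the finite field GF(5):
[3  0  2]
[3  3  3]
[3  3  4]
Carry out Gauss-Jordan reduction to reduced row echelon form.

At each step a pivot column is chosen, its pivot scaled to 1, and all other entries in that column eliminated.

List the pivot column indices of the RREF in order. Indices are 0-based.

pivot(0,0)=3: scale R0 → (1, 0, 4)
  clear (1,0): R1 −= (3)R0 → (0, 3, 1)
  clear (2,0): R2 −= (3)R0 → (0, 3, 2)
pivot(1,1)=3: scale R1 → (0, 1, 2)
  clear (2,1): R2 −= (3)R1 → (0, 0, 1)
pivot(2,2)=1: scale R2 → (0, 0, 1)
  clear (0,2): R0 −= (4)R2 → (1, 0, 0)
  clear (1,2): R1 −= (2)R2 → (0, 1, 0)

pivot columns: 0, 1, 2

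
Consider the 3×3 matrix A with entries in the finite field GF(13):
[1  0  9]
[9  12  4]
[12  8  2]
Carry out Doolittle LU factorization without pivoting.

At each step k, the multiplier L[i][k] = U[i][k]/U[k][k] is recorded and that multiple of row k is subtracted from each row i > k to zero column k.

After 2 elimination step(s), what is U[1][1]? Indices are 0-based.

U[1][1] = 12

[col 0] pivot 1
  R1 -= 9*R0 → (0, 12, 1)  (L[1][0] := 9)
  R2 -= 12*R0 → (0, 8, 11)  (L[2][0] := 12)
[col 1] pivot 12
  R2 -= 5*R1 → (0, 0, 6)  (L[2][1] := 5)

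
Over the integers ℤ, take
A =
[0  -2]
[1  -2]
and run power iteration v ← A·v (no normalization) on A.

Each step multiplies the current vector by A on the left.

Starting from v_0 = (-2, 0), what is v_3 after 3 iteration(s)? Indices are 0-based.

v_0 = (-2, 0).
v_1 = A·v_0 = (0, -2).
v_2 = A·v_1 = (4, 4).
v_3 = A·v_2 = (-8, -4).

v_3 = (-8, -4)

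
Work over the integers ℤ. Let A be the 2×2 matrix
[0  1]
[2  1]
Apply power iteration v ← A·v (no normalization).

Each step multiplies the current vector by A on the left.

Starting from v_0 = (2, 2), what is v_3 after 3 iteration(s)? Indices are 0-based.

v_3 = (10, 22)

v_0 = (2, 2).
v_1 = A·v_0 = (2, 6).
v_2 = A·v_1 = (6, 10).
v_3 = A·v_2 = (10, 22).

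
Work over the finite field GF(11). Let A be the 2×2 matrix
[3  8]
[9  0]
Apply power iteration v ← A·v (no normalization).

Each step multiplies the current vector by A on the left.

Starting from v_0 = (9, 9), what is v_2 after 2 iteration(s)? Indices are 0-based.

v_2 = (10, 0)

v_0 = (9, 9).
v_1 = A·v_0 = (0, 4).
v_2 = A·v_1 = (10, 0).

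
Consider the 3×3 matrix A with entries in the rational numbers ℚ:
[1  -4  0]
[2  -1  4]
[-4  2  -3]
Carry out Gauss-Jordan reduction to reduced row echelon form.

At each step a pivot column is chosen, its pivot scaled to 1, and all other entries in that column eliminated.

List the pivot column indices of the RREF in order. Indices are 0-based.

[1] R0 /= 1  ⇒  (1, -4, 0)
     R1 -= 2·R0  ⇒  (0, 7, 4)
     R2 -= -4·R0  ⇒  (0, -14, -3)
[2] R1 /= 7  ⇒  (0, 1, 4/7)
     R0 -= -4·R1  ⇒  (1, 0, 16/7)
     R2 -= -14·R1  ⇒  (0, 0, 5)
[3] R2 /= 5  ⇒  (0, 0, 1)
     R0 -= 16/7·R2  ⇒  (1, 0, 0)
     R1 -= 4/7·R2  ⇒  (0, 1, 0)

pivot columns: 0, 1, 2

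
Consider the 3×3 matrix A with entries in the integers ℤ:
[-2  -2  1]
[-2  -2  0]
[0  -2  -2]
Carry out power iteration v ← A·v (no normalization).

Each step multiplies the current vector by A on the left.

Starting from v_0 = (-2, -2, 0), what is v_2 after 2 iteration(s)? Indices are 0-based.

v_2 = (-28, -32, -24)

v_0 = (-2, -2, 0).
v_1 = A·v_0 = (8, 8, 4).
v_2 = A·v_1 = (-28, -32, -24).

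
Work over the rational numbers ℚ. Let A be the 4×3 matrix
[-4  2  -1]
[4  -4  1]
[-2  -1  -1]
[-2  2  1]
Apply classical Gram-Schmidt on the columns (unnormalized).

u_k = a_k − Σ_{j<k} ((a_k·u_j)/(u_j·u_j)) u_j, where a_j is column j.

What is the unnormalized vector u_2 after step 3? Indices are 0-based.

u_2 = (-1/27, 47/81, 2/81, 98/81)

Step 1: u_0 = a_0 = (-4, 4, -2, -2).
Step 2: u_1 = a_1 − (-13/20)·u_0 = (-3/5, -7/5, -23/10, 7/10).
Step 3: u_2 = a_2 − (1/5)·u_0 − (22/81)·u_1 = (-1/27, 47/81, 2/81, 98/81).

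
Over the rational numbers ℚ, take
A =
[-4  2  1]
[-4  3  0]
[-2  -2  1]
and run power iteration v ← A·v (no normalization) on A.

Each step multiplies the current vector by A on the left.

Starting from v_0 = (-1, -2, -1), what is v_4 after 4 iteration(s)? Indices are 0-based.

v_4 = (5, -26, 83)

v_0 = (-1, -2, -1).
v_1 = A·v_0 = (-1, -2, 5).
v_2 = A·v_1 = (5, -2, 11).
v_3 = A·v_2 = (-13, -26, 5).
v_4 = A·v_3 = (5, -26, 83).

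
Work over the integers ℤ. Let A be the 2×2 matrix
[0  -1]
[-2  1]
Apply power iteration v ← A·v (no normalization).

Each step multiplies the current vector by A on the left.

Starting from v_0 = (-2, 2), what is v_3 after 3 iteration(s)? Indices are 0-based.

v_3 = (-10, 22)

v_0 = (-2, 2).
v_1 = A·v_0 = (-2, 6).
v_2 = A·v_1 = (-6, 10).
v_3 = A·v_2 = (-10, 22).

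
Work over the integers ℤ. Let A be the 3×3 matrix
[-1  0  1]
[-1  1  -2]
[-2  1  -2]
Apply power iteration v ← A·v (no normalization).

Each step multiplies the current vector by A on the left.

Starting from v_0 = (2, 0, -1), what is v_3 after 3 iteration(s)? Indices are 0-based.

v_0 = (2, 0, -1).
v_1 = A·v_0 = (-3, 0, -2).
v_2 = A·v_1 = (1, 7, 10).
v_3 = A·v_2 = (9, -14, -15).

v_3 = (9, -14, -15)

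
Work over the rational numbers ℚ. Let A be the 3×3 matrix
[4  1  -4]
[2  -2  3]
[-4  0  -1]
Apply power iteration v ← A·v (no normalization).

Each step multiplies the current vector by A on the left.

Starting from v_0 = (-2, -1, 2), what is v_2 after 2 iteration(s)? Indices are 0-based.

v_0 = (-2, -1, 2).
v_1 = A·v_0 = (-17, 4, 6).
v_2 = A·v_1 = (-88, -24, 62).

v_2 = (-88, -24, 62)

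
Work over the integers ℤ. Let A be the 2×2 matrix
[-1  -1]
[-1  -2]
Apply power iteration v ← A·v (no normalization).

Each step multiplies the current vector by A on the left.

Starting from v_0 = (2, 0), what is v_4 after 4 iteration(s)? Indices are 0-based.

v_0 = (2, 0).
v_1 = A·v_0 = (-2, -2).
v_2 = A·v_1 = (4, 6).
v_3 = A·v_2 = (-10, -16).
v_4 = A·v_3 = (26, 42).

v_4 = (26, 42)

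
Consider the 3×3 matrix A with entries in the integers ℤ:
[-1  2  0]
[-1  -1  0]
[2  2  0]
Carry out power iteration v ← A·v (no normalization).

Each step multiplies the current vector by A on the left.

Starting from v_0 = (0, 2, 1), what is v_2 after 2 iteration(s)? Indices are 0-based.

v_0 = (0, 2, 1).
v_1 = A·v_0 = (4, -2, 4).
v_2 = A·v_1 = (-8, -2, 4).

v_2 = (-8, -2, 4)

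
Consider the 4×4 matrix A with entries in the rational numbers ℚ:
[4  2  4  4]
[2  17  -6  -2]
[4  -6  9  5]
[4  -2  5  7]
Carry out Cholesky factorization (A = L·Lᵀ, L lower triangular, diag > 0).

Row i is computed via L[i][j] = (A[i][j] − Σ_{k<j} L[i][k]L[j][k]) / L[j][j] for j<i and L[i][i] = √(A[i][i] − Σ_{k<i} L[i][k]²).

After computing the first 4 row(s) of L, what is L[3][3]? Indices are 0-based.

Step 1: L[0][0] = √(4) = 2.
  L[1][0] = (2) / L[0][0] = 1.
Step 2: L[1][1] = √(16) = 4.
  L[2][0] = (4) / L[0][0] = 2.
  L[2][1] = (-8) / L[1][1] = -2.
Step 3: L[2][2] = √(1) = 1.
  L[3][0] = (4) / L[0][0] = 2.
  L[3][1] = (-4) / L[1][1] = -1.
  L[3][2] = (-1) / L[2][2] = -1.
Step 4: L[3][3] = √(1) = 1.

L[3][3] = 1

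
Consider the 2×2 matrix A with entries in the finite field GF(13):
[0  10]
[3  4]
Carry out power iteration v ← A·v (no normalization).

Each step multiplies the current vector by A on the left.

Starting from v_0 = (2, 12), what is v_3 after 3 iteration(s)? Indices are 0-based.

v_3 = (1, 11)

v_0 = (2, 12).
v_1 = A·v_0 = (3, 2).
v_2 = A·v_1 = (7, 4).
v_3 = A·v_2 = (1, 11).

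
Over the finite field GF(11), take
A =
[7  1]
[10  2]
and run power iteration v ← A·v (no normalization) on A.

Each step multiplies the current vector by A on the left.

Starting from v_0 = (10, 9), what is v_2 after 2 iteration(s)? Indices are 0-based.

v_0 = (10, 9).
v_1 = A·v_0 = (2, 8).
v_2 = A·v_1 = (0, 3).

v_2 = (0, 3)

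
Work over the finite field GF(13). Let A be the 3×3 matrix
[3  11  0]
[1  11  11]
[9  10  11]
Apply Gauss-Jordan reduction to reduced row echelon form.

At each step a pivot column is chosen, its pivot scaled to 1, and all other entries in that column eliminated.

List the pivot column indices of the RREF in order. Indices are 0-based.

pivot(0,0)=3: scale R0 → (1, 8, 0)
  clear (1,0): R1 −= (1)R0 → (0, 3, 11)
  clear (2,0): R2 −= (9)R0 → (0, 3, 11)
pivot(1,1)=3: scale R1 → (0, 1, 8)
  clear (0,1): R0 −= (8)R1 → (1, 0, 1)
  clear (2,1): R2 −= (3)R1 → (0, 0, 0)
col 2: no nonzero at/below row 2; advance.

pivot columns: 0, 1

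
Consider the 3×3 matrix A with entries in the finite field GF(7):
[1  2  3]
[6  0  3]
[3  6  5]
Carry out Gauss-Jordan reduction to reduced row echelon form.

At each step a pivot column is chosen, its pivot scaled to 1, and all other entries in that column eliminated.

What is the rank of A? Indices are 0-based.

[1] R0 /= 1  ⇒  (1, 2, 3)
     R1 -= 6·R0  ⇒  (0, 2, 6)
     R2 -= 3·R0  ⇒  (0, 0, 3)
[2] R1 /= 2  ⇒  (0, 1, 3)
     R0 -= 2·R1  ⇒  (1, 0, 4)
[3] R2 /= 3  ⇒  (0, 0, 1)
     R0 -= 4·R2  ⇒  (1, 0, 0)
     R1 -= 3·R2  ⇒  (0, 1, 0)

rank = 3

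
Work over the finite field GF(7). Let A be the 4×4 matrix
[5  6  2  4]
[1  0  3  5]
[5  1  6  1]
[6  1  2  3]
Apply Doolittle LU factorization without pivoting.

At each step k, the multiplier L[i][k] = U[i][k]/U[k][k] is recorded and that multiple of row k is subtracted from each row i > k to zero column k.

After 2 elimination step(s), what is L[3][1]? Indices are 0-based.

Step 1: pivot at (0,0) is 5.
  row1 ← row1 − (3)·row0  ⇒  L[1][0]=3, U row1=(0, 3, 4, 0)
  row2 ← row2 − (1)·row0  ⇒  L[2][0]=1, U row2=(0, 2, 4, 4)
  row3 ← row3 − (4)·row0  ⇒  L[3][0]=4, U row3=(0, 5, 1, 1)
Step 2: pivot at (1,1) is 3.
  row2 ← row2 − (3)·row1  ⇒  L[2][1]=3, U row2=(0, 0, 6, 4)
  row3 ← row3 − (4)·row1  ⇒  L[3][1]=4, U row3=(0, 0, 6, 1)

L[3][1] = 4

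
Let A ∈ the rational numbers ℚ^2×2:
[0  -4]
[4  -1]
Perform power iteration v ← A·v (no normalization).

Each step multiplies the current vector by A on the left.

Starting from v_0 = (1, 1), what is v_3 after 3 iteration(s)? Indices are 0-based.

v_0 = (1, 1).
v_1 = A·v_0 = (-4, 3).
v_2 = A·v_1 = (-12, -19).
v_3 = A·v_2 = (76, -29).

v_3 = (76, -29)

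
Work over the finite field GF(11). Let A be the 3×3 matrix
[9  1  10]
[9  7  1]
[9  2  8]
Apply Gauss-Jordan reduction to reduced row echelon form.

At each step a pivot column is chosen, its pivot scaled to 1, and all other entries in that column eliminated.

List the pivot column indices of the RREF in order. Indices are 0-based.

pivot(0,0)=9: scale R0 → (1, 5, 6)
  clear (1,0): R1 −= (9)R0 → (0, 6, 2)
  clear (2,0): R2 −= (9)R0 → (0, 1, 9)
pivot(1,1)=6: scale R1 → (0, 1, 4)
  clear (0,1): R0 −= (5)R1 → (1, 0, 8)
  clear (2,1): R2 −= (1)R1 → (0, 0, 5)
pivot(2,2)=5: scale R2 → (0, 0, 1)
  clear (0,2): R0 −= (8)R2 → (1, 0, 0)
  clear (1,2): R1 −= (4)R2 → (0, 1, 0)

pivot columns: 0, 1, 2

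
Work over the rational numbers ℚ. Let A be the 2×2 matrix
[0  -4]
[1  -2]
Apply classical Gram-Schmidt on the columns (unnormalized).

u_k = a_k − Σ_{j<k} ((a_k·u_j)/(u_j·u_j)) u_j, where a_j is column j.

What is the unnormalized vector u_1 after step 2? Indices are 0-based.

u_1 = (-4, 0)

Step 1: u_0 = a_0 = (0, 1).
Step 2: u_1 = a_1 − (-2)·u_0 = (-4, 0).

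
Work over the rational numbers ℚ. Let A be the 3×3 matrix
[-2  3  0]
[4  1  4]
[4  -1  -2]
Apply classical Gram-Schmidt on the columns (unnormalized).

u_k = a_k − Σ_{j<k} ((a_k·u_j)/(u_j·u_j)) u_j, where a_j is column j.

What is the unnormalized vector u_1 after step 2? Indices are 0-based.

u_1 = (8/3, 5/3, -1/3)

Step 1: u_0 = a_0 = (-2, 4, 4).
Step 2: u_1 = a_1 − (-1/6)·u_0 = (8/3, 5/3, -1/3).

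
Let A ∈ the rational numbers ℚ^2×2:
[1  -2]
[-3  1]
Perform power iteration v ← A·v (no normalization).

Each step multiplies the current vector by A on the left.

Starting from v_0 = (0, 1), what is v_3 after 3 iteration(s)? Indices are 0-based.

v_3 = (-18, 19)

v_0 = (0, 1).
v_1 = A·v_0 = (-2, 1).
v_2 = A·v_1 = (-4, 7).
v_3 = A·v_2 = (-18, 19).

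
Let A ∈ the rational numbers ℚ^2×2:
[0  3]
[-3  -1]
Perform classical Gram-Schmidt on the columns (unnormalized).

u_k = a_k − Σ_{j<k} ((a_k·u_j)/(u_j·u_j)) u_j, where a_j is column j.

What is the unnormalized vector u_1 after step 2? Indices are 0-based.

u_1 = (3, 0)

Step 1: u_0 = a_0 = (0, -3).
Step 2: u_1 = a_1 − (1/3)·u_0 = (3, 0).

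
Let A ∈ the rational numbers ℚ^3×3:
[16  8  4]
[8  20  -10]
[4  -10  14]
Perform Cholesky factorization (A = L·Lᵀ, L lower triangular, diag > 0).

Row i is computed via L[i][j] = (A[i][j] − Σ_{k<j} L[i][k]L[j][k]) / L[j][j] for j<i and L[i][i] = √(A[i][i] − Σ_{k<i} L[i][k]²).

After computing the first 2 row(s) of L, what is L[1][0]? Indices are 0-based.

Step 1: L[0][0] = √(16) = 4.
  L[1][0] = (8) / L[0][0] = 2.
Step 2: L[1][1] = √(16) = 4.

L[1][0] = 2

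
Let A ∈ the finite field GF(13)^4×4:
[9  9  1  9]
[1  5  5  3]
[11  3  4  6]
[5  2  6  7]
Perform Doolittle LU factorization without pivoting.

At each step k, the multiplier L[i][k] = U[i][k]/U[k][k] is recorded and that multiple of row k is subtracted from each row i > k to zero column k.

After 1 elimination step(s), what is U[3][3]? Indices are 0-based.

Step 1: pivot at (0,0) is 9.
  row1 ← row1 − (3)·row0  ⇒  L[1][0]=3, U row1=(0, 4, 2, 2)
  row2 ← row2 − (7)·row0  ⇒  L[2][0]=7, U row2=(0, 5, 10, 8)
  row3 ← row3 − (2)·row0  ⇒  L[3][0]=2, U row3=(0, 10, 4, 2)

U[3][3] = 2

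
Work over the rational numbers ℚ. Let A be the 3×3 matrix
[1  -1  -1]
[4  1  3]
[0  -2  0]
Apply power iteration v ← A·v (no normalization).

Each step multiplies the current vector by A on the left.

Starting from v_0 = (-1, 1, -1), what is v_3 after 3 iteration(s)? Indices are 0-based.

v_0 = (-1, 1, -1).
v_1 = A·v_0 = (-1, -6, -2).
v_2 = A·v_1 = (7, -16, 12).
v_3 = A·v_2 = (11, 48, 32).

v_3 = (11, 48, 32)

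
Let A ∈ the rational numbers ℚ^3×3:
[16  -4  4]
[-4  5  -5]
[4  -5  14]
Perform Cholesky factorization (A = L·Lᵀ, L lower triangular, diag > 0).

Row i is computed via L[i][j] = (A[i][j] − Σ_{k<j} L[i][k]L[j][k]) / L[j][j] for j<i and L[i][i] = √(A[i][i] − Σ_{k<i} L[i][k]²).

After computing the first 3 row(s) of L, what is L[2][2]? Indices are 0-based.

Step 1: L[0][0] = √(16) = 4.
  L[1][0] = (-4) / L[0][0] = -1.
Step 2: L[1][1] = √(4) = 2.
  L[2][0] = (4) / L[0][0] = 1.
  L[2][1] = (-4) / L[1][1] = -2.
Step 3: L[2][2] = √(9) = 3.

L[2][2] = 3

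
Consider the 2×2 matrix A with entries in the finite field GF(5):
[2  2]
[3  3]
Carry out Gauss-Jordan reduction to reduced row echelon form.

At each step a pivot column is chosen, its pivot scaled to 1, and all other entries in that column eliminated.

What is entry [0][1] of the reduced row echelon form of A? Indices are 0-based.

M[0][1] = 1

pivot(0,0)=2: scale R0 → (1, 1)
  clear (1,0): R1 −= (3)R0 → (0, 0)
col 1: no nonzero at/below row 1; advance.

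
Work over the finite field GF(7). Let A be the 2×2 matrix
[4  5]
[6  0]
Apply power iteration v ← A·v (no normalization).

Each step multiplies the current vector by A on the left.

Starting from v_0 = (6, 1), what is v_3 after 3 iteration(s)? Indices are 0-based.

v_0 = (6, 1).
v_1 = A·v_0 = (1, 1).
v_2 = A·v_1 = (2, 6).
v_3 = A·v_2 = (3, 5).

v_3 = (3, 5)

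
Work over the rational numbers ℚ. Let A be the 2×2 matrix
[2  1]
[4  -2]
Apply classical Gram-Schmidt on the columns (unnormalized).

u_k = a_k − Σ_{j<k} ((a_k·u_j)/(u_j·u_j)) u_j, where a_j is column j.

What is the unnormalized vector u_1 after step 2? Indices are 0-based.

u_1 = (8/5, -4/5)

Step 1: u_0 = a_0 = (2, 4).
Step 2: u_1 = a_1 − (-3/10)·u_0 = (8/5, -4/5).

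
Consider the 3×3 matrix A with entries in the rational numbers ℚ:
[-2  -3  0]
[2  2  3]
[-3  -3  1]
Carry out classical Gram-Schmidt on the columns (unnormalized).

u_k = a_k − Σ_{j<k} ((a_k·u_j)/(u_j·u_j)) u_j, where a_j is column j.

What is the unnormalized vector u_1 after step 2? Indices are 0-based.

Step 1: u_0 = a_0 = (-2, 2, -3).
Step 2: u_1 = a_1 − (19/17)·u_0 = (-13/17, -4/17, 6/17).

u_1 = (-13/17, -4/17, 6/17)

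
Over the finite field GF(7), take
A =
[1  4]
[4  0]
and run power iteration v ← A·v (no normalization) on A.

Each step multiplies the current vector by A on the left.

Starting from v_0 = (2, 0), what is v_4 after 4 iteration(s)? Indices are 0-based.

v_0 = (2, 0).
v_1 = A·v_0 = (2, 1).
v_2 = A·v_1 = (6, 1).
v_3 = A·v_2 = (3, 3).
v_4 = A·v_3 = (1, 5).

v_4 = (1, 5)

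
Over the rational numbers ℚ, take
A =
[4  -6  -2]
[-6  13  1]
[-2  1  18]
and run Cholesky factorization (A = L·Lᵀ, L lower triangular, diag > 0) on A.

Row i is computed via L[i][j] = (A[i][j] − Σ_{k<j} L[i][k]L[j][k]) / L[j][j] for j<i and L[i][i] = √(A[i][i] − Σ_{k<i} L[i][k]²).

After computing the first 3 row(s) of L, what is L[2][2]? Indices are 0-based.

Step 1: L[0][0] = √(4) = 2.
  L[1][0] = (-6) / L[0][0] = -3.
Step 2: L[1][1] = √(4) = 2.
  L[2][0] = (-2) / L[0][0] = -1.
  L[2][1] = (-2) / L[1][1] = -1.
Step 3: L[2][2] = √(16) = 4.

L[2][2] = 4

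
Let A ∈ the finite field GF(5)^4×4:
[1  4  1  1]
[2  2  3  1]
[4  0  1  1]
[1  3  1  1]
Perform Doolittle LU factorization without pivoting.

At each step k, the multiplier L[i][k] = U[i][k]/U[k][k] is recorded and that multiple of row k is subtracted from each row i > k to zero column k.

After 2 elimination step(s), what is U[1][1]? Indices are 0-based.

U[1][1] = 4

[col 0] pivot 1
  R1 -= 2*R0 → (0, 4, 1, 4)  (L[1][0] := 2)
  R2 -= 4*R0 → (0, 4, 2, 2)  (L[2][0] := 4)
  R3 -= 1*R0 → (0, 4, 0, 0)  (L[3][0] := 1)
[col 1] pivot 4
  R2 -= 1*R1 → (0, 0, 1, 3)  (L[2][1] := 1)
  R3 -= 1*R1 → (0, 0, 4, 1)  (L[3][1] := 1)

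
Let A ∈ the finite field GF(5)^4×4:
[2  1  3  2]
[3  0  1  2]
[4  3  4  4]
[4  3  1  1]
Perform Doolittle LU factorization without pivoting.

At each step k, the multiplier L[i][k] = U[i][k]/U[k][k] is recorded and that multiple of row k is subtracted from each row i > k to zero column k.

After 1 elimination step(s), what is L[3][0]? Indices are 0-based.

L[3][0] = 2

[col 0] pivot 2
  R1 -= 4*R0 → (0, 1, 4, 4)  (L[1][0] := 4)
  R2 -= 2*R0 → (0, 1, 3, 0)  (L[2][0] := 2)
  R3 -= 2*R0 → (0, 1, 0, 2)  (L[3][0] := 2)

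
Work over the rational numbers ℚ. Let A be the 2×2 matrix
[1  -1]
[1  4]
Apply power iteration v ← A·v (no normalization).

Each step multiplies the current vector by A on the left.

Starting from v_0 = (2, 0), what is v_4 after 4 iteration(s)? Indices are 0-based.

v_0 = (2, 0).
v_1 = A·v_0 = (2, 2).
v_2 = A·v_1 = (0, 10).
v_3 = A·v_2 = (-10, 40).
v_4 = A·v_3 = (-50, 150).

v_4 = (-50, 150)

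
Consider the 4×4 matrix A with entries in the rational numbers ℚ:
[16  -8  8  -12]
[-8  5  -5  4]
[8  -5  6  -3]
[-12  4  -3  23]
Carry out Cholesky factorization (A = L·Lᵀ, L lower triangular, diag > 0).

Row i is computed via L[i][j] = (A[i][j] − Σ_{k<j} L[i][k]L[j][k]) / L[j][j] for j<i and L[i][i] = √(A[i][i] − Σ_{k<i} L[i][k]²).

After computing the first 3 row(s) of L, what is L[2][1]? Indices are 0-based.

Step 1: L[0][0] = √(16) = 4.
  L[1][0] = (-8) / L[0][0] = -2.
Step 2: L[1][1] = √(1) = 1.
  L[2][0] = (8) / L[0][0] = 2.
  L[2][1] = (-1) / L[1][1] = -1.
Step 3: L[2][2] = √(1) = 1.

L[2][1] = -1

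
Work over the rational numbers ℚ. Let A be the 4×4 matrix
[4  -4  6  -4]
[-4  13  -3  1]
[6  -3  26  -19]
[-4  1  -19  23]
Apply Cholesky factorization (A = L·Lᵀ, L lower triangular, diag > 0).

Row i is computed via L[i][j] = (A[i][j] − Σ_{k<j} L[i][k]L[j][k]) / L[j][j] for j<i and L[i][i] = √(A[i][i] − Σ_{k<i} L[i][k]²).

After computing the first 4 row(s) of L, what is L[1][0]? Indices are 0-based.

Step 1: L[0][0] = √(4) = 2.
  L[1][0] = (-4) / L[0][0] = -2.
Step 2: L[1][1] = √(9) = 3.
  L[2][0] = (6) / L[0][0] = 3.
  L[2][1] = (3) / L[1][1] = 1.
Step 3: L[2][2] = √(16) = 4.
  L[3][0] = (-4) / L[0][0] = -2.
  L[3][1] = (-3) / L[1][1] = -1.
  L[3][2] = (-12) / L[2][2] = -3.
Step 4: L[3][3] = √(9) = 3.

L[1][0] = -2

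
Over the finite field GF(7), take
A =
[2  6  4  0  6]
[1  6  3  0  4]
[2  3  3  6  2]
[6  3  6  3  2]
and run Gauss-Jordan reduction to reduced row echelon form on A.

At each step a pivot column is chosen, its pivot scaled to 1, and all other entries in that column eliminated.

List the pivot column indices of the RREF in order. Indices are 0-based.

[1] R0 /= 2  ⇒  (1, 3, 2, 0, 3)
     R1 -= 1·R0  ⇒  (0, 3, 1, 0, 1)
     R2 -= 2·R0  ⇒  (0, 4, 6, 6, 3)
     R3 -= 6·R0  ⇒  (0, 6, 1, 3, 5)
[2] R1 /= 3  ⇒  (0, 1, 5, 0, 5)
     R0 -= 3·R1  ⇒  (1, 0, 1, 0, 2)
     R2 -= 4·R1  ⇒  (0, 0, 0, 6, 4)
     R3 -= 6·R1  ⇒  (0, 0, 6, 3, 3)
[3] R2 <-> R3
[3] R2 /= 6  ⇒  (0, 0, 1, 4, 4)
     R0 -= 1·R2  ⇒  (1, 0, 0, 3, 5)
     R1 -= 5·R2  ⇒  (0, 1, 0, 1, 6)
[4] R3 /= 6  ⇒  (0, 0, 0, 1, 3)
     R0 -= 3·R3  ⇒  (1, 0, 0, 0, 3)
     R1 -= 1·R3  ⇒  (0, 1, 0, 0, 3)
     R2 -= 4·R3  ⇒  (0, 0, 1, 0, 6)

pivot columns: 0, 1, 2, 3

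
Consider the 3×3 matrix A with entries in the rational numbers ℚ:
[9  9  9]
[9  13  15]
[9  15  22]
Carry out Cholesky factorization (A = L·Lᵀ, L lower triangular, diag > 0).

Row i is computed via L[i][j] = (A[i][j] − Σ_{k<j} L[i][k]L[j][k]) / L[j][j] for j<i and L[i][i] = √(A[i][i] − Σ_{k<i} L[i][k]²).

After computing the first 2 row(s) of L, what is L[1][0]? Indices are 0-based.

L[1][0] = 3

Step 1: L[0][0] = √(9) = 3.
  L[1][0] = (9) / L[0][0] = 3.
Step 2: L[1][1] = √(4) = 2.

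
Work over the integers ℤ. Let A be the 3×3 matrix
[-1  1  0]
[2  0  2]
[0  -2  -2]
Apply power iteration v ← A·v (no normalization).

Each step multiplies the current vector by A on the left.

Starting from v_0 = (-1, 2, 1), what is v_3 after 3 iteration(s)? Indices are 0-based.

v_0 = (-1, 2, 1).
v_1 = A·v_0 = (3, 0, -6).
v_2 = A·v_1 = (-3, -6, 12).
v_3 = A·v_2 = (-3, 18, -12).

v_3 = (-3, 18, -12)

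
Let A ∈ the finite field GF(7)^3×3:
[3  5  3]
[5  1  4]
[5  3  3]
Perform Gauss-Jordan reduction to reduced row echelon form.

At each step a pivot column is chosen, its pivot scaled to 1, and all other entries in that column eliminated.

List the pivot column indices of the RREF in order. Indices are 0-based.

pivot columns: 0, 1

step 1: normalize row 0 (÷3) = (1, 4, 1)
  row 1: subtract 5×row0 = (0, 2, 6)
  row 2: subtract 5×row0 = (0, 4, 5)
step 2: normalize row 1 (÷2) = (0, 1, 3)
  row 0: subtract 4×row1 = (1, 0, 3)
  row 2: subtract 4×row1 = (0, 0, 0)
skip col 2 (zero from row 2)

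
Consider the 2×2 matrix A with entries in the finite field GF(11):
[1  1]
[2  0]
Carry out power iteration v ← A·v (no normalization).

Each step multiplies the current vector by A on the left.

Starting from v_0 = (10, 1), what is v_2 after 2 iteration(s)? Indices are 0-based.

v_2 = (9, 0)

v_0 = (10, 1).
v_1 = A·v_0 = (0, 9).
v_2 = A·v_1 = (9, 0).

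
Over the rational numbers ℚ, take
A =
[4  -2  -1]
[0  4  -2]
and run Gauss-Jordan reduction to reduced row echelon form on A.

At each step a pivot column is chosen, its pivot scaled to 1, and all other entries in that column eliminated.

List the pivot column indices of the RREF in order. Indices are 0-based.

pivot(0,0)=4: scale R0 → (1, -1/2, -1/4)
pivot(1,1)=4: scale R1 → (0, 1, -1/2)
  clear (0,1): R0 −= (-1/2)R1 → (1, 0, -1/2)

pivot columns: 0, 1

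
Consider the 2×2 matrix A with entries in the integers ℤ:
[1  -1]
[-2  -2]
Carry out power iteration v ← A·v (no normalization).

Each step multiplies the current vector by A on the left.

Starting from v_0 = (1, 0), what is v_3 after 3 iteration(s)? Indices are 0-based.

v_3 = (1, -10)

v_0 = (1, 0).
v_1 = A·v_0 = (1, -2).
v_2 = A·v_1 = (3, 2).
v_3 = A·v_2 = (1, -10).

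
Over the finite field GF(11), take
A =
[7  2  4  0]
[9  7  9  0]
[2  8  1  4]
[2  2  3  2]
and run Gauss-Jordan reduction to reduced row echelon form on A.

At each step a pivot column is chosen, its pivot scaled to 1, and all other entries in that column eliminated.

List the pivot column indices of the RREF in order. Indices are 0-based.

pivot columns: 0, 1, 2, 3

[1] R0 /= 7  ⇒  (1, 5, 10, 0)
     R1 -= 9·R0  ⇒  (0, 6, 7, 0)
     R2 -= 2·R0  ⇒  (0, 9, 3, 4)
     R3 -= 2·R0  ⇒  (0, 3, 5, 2)
[2] R1 /= 6  ⇒  (0, 1, 3, 0)
     R0 -= 5·R1  ⇒  (1, 0, 6, 0)
     R2 -= 9·R1  ⇒  (0, 0, 9, 4)
     R3 -= 3·R1  ⇒  (0, 0, 7, 2)
[3] R2 /= 9  ⇒  (0, 0, 1, 9)
     R0 -= 6·R2  ⇒  (1, 0, 0, 1)
     R1 -= 3·R2  ⇒  (0, 1, 0, 6)
     R3 -= 7·R2  ⇒  (0, 0, 0, 5)
[4] R3 /= 5  ⇒  (0, 0, 0, 1)
     R0 -= 1·R3  ⇒  (1, 0, 0, 0)
     R1 -= 6·R3  ⇒  (0, 1, 0, 0)
     R2 -= 9·R3  ⇒  (0, 0, 1, 0)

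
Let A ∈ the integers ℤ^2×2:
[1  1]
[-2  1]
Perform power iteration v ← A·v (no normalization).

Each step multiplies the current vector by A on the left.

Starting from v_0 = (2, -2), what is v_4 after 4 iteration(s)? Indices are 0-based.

v_0 = (2, -2).
v_1 = A·v_0 = (0, -6).
v_2 = A·v_1 = (-6, -6).
v_3 = A·v_2 = (-12, 6).
v_4 = A·v_3 = (-6, 30).

v_4 = (-6, 30)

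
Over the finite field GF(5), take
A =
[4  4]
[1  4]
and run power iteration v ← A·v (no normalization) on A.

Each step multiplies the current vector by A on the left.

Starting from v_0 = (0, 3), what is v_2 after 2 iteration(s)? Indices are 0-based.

v_2 = (1, 0)

v_0 = (0, 3).
v_1 = A·v_0 = (2, 2).
v_2 = A·v_1 = (1, 0).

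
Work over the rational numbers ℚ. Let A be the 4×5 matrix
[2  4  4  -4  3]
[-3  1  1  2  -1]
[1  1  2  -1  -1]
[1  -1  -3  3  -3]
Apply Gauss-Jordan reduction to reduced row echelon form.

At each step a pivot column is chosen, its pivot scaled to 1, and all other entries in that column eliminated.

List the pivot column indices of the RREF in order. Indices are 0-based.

pivot columns: 0, 1, 2, 3

[1] R0 /= 2  ⇒  (1, 2, 2, -2, 3/2)
     R1 -= -3·R0  ⇒  (0, 7, 7, -4, 7/2)
     R2 -= 1·R0  ⇒  (0, -1, 0, 1, -5/2)
     R3 -= 1·R0  ⇒  (0, -3, -5, 5, -9/2)
[2] R1 /= 7  ⇒  (0, 1, 1, -4/7, 1/2)
     R0 -= 2·R1  ⇒  (1, 0, 0, -6/7, 1/2)
     R2 -= -1·R1  ⇒  (0, 0, 1, 3/7, -2)
     R3 -= -3·R1  ⇒  (0, 0, -2, 23/7, -3)
[3] R2 /= 1  ⇒  (0, 0, 1, 3/7, -2)
     R1 -= 1·R2  ⇒  (0, 1, 0, -1, 5/2)
     R3 -= -2·R2  ⇒  (0, 0, 0, 29/7, -7)
[4] R3 /= 29/7  ⇒  (0, 0, 0, 1, -49/29)
     R0 -= -6/7·R3  ⇒  (1, 0, 0, 0, -55/58)
     R1 -= -1·R3  ⇒  (0, 1, 0, 0, 47/58)
     R2 -= 3/7·R3  ⇒  (0, 0, 1, 0, -37/29)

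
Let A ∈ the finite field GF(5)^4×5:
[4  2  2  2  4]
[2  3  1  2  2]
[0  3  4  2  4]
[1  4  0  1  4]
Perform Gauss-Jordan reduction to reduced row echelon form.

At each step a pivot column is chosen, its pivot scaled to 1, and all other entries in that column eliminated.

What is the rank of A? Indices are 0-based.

rank = 4

step 1: normalize row 0 (÷4) = (1, 3, 3, 3, 1)
  row 1: subtract 2×row0 = (0, 2, 0, 1, 0)
  row 3: subtract 1×row0 = (0, 1, 2, 3, 3)
step 2: normalize row 1 (÷2) = (0, 1, 0, 3, 0)
  row 0: subtract 3×row1 = (1, 0, 3, 4, 1)
  row 2: subtract 3×row1 = (0, 0, 4, 3, 4)
  row 3: subtract 1×row1 = (0, 0, 2, 0, 3)
step 3: normalize row 2 (÷4) = (0, 0, 1, 2, 1)
  row 0: subtract 3×row2 = (1, 0, 0, 3, 3)
  row 3: subtract 2×row2 = (0, 0, 0, 1, 1)
step 4: normalize row 3 (÷1) = (0, 0, 0, 1, 1)
  row 0: subtract 3×row3 = (1, 0, 0, 0, 0)
  row 1: subtract 3×row3 = (0, 1, 0, 0, 2)
  row 2: subtract 2×row3 = (0, 0, 1, 0, 4)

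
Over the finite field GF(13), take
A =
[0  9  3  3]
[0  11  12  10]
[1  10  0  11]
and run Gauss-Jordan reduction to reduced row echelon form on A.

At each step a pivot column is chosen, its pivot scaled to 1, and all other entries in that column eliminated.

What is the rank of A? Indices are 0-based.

[1] R0 <-> R2
[1] R0 /= 1  ⇒  (1, 10, 0, 11)
[2] R1 /= 11  ⇒  (0, 1, 7, 8)
     R0 -= 10·R1  ⇒  (1, 0, 8, 9)
     R2 -= 9·R1  ⇒  (0, 0, 5, 9)
[3] R2 /= 5  ⇒  (0, 0, 1, 7)
     R0 -= 8·R2  ⇒  (1, 0, 0, 5)
     R1 -= 7·R2  ⇒  (0, 1, 0, 11)

rank = 3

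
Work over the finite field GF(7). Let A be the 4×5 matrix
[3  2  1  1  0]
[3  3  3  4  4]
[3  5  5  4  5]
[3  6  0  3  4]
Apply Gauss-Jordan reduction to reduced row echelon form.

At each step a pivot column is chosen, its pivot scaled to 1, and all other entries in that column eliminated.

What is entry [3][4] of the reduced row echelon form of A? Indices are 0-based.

pivot(0,0)=3: scale R0 → (1, 3, 5, 5, 0)
  clear (1,0): R1 −= (3)R0 → (0, 1, 2, 3, 4)
  clear (2,0): R2 −= (3)R0 → (0, 3, 4, 3, 5)
  clear (3,0): R3 −= (3)R0 → (0, 4, 6, 2, 4)
pivot(1,1)=1: scale R1 → (0, 1, 2, 3, 4)
  clear (0,1): R0 −= (3)R1 → (1, 0, 6, 3, 2)
  clear (2,1): R2 −= (3)R1 → (0, 0, 5, 1, 0)
  clear (3,1): R3 −= (4)R1 → (0, 0, 5, 4, 2)
pivot(2,2)=5: scale R2 → (0, 0, 1, 3, 0)
  clear (0,2): R0 −= (6)R2 → (1, 0, 0, 6, 2)
  clear (1,2): R1 −= (2)R2 → (0, 1, 0, 4, 4)
  clear (3,2): R3 −= (5)R2 → (0, 0, 0, 3, 2)
pivot(3,3)=3: scale R3 → (0, 0, 0, 1, 3)
  clear (0,3): R0 −= (6)R3 → (1, 0, 0, 0, 5)
  clear (1,3): R1 −= (4)R3 → (0, 1, 0, 0, 6)
  clear (2,3): R2 −= (3)R3 → (0, 0, 1, 0, 5)

M[3][4] = 3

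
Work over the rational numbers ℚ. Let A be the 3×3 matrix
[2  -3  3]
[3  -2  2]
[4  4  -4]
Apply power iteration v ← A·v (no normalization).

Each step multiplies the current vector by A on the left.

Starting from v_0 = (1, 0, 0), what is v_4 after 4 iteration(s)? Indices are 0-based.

v_4 = (97, 68, -116)

v_0 = (1, 0, 0).
v_1 = A·v_0 = (2, 3, 4).
v_2 = A·v_1 = (7, 8, 4).
v_3 = A·v_2 = (2, 13, 44).
v_4 = A·v_3 = (97, 68, -116).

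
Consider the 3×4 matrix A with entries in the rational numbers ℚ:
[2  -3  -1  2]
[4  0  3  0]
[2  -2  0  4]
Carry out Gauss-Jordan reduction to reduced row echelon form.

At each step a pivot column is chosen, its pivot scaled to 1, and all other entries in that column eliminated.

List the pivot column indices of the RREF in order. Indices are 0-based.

[1] R0 /= 2  ⇒  (1, -3/2, -1/2, 1)
     R1 -= 4·R0  ⇒  (0, 6, 5, -4)
     R2 -= 2·R0  ⇒  (0, 1, 1, 2)
[2] R1 /= 6  ⇒  (0, 1, 5/6, -2/3)
     R0 -= -3/2·R1  ⇒  (1, 0, 3/4, 0)
     R2 -= 1·R1  ⇒  (0, 0, 1/6, 8/3)
[3] R2 /= 1/6  ⇒  (0, 0, 1, 16)
     R0 -= 3/4·R2  ⇒  (1, 0, 0, -12)
     R1 -= 5/6·R2  ⇒  (0, 1, 0, -14)

pivot columns: 0, 1, 2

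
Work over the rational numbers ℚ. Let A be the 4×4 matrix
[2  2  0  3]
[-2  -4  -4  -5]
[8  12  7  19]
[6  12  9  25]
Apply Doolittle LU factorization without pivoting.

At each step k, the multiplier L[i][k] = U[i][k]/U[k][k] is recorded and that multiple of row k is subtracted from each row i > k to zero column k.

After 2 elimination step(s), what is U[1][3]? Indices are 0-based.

k=0: U[0][0]=2
  eliminate (1,0): mult=-1, new row 1: (0, -2, -4, -2); set L[1][0]=-1
  eliminate (2,0): mult=4, new row 2: (0, 4, 7, 7); set L[2][0]=4
  eliminate (3,0): mult=3, new row 3: (0, 6, 9, 16); set L[3][0]=3
k=1: U[1][1]=-2
  eliminate (2,1): mult=-2, new row 2: (0, 0, -1, 3); set L[2][1]=-2
  eliminate (3,1): mult=-3, new row 3: (0, 0, -3, 10); set L[3][1]=-3

U[1][3] = -2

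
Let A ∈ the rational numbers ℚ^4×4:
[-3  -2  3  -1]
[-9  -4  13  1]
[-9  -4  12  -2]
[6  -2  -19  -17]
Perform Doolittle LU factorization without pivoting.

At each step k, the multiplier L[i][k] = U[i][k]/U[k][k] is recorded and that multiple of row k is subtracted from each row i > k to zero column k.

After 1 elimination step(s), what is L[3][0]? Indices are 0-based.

L[3][0] = -2

k=0: U[0][0]=-3
  eliminate (1,0): mult=3, new row 1: (0, 2, 4, 4); set L[1][0]=3
  eliminate (2,0): mult=3, new row 2: (0, 2, 3, 1); set L[2][0]=3
  eliminate (3,0): mult=-2, new row 3: (0, -6, -13, -19); set L[3][0]=-2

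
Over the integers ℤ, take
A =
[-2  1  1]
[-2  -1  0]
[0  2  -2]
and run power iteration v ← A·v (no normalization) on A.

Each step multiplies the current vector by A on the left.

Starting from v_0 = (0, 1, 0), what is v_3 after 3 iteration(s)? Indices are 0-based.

v_0 = (0, 1, 0).
v_1 = A·v_0 = (1, -1, 2).
v_2 = A·v_1 = (-1, -1, -6).
v_3 = A·v_2 = (-5, 3, 10).

v_3 = (-5, 3, 10)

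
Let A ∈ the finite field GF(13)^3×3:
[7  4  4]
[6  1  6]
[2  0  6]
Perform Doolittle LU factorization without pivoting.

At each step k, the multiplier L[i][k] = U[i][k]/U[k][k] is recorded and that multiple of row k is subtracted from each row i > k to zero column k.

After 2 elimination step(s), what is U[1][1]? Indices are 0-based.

U[1][1] = 5

k=0: U[0][0]=7
  eliminate (1,0): mult=12, new row 1: (0, 5, 10); set L[1][0]=12
  eliminate (2,0): mult=4, new row 2: (0, 10, 3); set L[2][0]=4
k=1: U[1][1]=5
  eliminate (2,1): mult=2, new row 2: (0, 0, 9); set L[2][1]=2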